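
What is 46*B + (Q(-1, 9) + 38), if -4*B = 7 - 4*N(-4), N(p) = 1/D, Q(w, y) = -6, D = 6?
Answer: -245/6 ≈ -40.833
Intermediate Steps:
N(p) = 1/6
B = -19/12 (B = -(7 - 4*1/6)/4 = -(7 - 2/3)/4 = -1/4*19/3 = -19/12 ≈ -1.5833)
46*B + (Q(-1, 9) + 38) = 46*(-19/12) + (-6 + 38) = -437/6 + 32 = -245/6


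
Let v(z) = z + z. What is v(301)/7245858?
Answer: 301/3622929 ≈ 8.3082e-5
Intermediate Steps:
v(z) = 2*z
v(301)/7245858 = (2*301)/7245858 = 602*(1/7245858) = 301/3622929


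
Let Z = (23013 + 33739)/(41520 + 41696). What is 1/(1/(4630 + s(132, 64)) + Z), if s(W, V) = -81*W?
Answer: 4504066/3070959 ≈ 1.4667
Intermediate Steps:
Z = 3547/5201 (Z = 56752/83216 = 56752*(1/83216) = 3547/5201 ≈ 0.68198)
1/(1/(4630 + s(132, 64)) + Z) = 1/(1/(4630 - 81*132) + 3547/5201) = 1/(1/(4630 - 10692) + 3547/5201) = 1/(1/(-6062) + 3547/5201) = 1/(-1/6062 + 3547/5201) = 1/(3070959/4504066) = 4504066/3070959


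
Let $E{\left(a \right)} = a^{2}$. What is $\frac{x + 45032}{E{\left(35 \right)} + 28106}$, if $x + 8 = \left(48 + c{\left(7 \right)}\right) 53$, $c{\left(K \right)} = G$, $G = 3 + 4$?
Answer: $\frac{47939}{29331} \approx 1.6344$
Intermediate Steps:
$G = 7$
$c{\left(K \right)} = 7$
$x = 2907$ ($x = -8 + \left(48 + 7\right) 53 = -8 + 55 \cdot 53 = -8 + 2915 = 2907$)
$\frac{x + 45032}{E{\left(35 \right)} + 28106} = \frac{2907 + 45032}{35^{2} + 28106} = \frac{47939}{1225 + 28106} = \frac{47939}{29331}$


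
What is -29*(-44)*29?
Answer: 37004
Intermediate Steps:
-29*(-44)*29 = -(-1276)*29 = -1*(-37004) = 37004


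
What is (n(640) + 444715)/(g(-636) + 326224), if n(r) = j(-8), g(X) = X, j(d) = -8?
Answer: 444707/325588 ≈ 1.3659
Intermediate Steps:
n(r) = -8
(n(640) + 444715)/(g(-636) + 326224) = (-8 + 444715)/(-636 + 326224) = 444707/325588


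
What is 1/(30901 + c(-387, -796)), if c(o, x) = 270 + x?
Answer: 1/30375 ≈ 3.2922e-5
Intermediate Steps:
1/(30901 + c(-387, -796)) = 1/(30901 + (270 - 796)) = 1/(30901 - 526) = 1/30375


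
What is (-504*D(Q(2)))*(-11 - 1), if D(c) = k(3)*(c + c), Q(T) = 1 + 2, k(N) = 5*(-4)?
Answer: -725760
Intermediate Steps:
k(N) = -20
Q(T) = 3
D(c) = -40*c (D(c) = -20*(c + c) = -40*c)
(-504*D(Q(2)))*(-11 - 1) = (-(-20160)*3)*(-11 - 1) = -504*(-120)*(-12) = 60480*(-12) = -725760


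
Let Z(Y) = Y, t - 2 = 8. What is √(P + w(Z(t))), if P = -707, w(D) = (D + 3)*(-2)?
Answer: I*√733 ≈ 27.074*I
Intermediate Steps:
t = 10 (t = 2 + 8 = 10)
w(D) = -6 - 2*D (w(D) = (3 + D)*(-2) = -6 - 2*D)
√(P + w(Z(t))) = √(-707 + (-6 - 2*10)) = √(-707 + (-6 - 20)) = √(-707 - 26) = √(-733) = I*√733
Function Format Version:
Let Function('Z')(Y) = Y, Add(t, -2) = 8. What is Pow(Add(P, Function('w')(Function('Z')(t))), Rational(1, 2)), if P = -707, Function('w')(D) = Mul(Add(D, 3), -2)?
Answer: Mul(I, Pow(733, Rational(1, 2))) ≈ Mul(27.074, I)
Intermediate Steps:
t = 10 (t = Add(2, 8) = 10)
Function('w')(D) = Add(-6, Mul(-2, D)) (Function('w')(D) = Mul(Add(3, D), -2) = Add(-6, Mul(-2, D)))
Pow(Add(P, Function('w')(Function('Z')(t))), Rational(1, 2)) = Pow(Add(-707, Add(-6, Mul(-2, 10))), Rational(1, 2)) = Pow(Add(-707, Add(-6, -20)), Rational(1, 2)) = Pow(Add(-707, -26), Rational(1, 2)) = Pow(-733, Rational(1, 2)) = Mul(I, Pow(733, Rational(1, 2)))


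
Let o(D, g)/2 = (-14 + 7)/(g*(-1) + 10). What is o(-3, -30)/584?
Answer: -7/11680 ≈ -0.00059932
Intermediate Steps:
o(D, g) = -14/(10 - g) (o(D, g) = 2*((-14 + 7)/(g*(-1) + 10)) = 2*(-7/(-g + 10)) = 2*(-7/(10 - g)) = -14/(10 - g))
o(-3, -30)/584 = (14/(-10 - 30))/584 = (14/(-40))*(1/584) = (14*(-1/40))*(1/584) = -7/20*1/584 = -7/11680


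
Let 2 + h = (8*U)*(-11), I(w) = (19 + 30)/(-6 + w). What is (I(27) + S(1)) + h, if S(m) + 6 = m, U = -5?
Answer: 1306/3 ≈ 435.33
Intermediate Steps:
I(w) = 49/(-6 + w)
S(m) = -6 + m
h = 438 (h = -2 + (8*(-5))*(-11) = -2 - 40*(-11) = -2 + 440 = 438)
(I(27) + S(1)) + h = (49/(-6 + 27) + (-6 + 1)) + 438 = (49/21 - 5) + 438 = (49*(1/21) - 5) + 438 = (7/3 - 5) + 438 = -8/3 + 438 = 1306/3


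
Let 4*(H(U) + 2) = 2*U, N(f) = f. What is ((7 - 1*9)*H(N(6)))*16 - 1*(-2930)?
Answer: 2898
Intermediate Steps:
H(U) = -2 + U/2 (H(U) = -2 + (2*U)/4 = -2 + U/2)
((7 - 1*9)*H(N(6)))*16 - 1*(-2930) = ((7 - 1*9)*(-2 + (½)*6))*16 - 1*(-2930) = ((7 - 9)*(-2 + 3))*16 + 2930 = -2*1*16 + 2930 = -2*16 + 2930 = -32 + 2930 = 2898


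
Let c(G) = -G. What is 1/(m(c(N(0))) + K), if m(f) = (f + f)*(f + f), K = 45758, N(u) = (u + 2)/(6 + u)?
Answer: 9/411826 ≈ 2.1854e-5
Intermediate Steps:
N(u) = (2 + u)/(6 + u)
m(f) = 4*f² (m(f) = (2*f)*(2*f) = 4*f²)
1/(m(c(N(0))) + K) = 1/(4*(-(2 + 0)/(6 + 0))² + 45758) = 1/(4*(-2/6)² + 45758) = 1/(4*(-1*⅓)² + 45758) = 1/(4*(-⅓)² + 45758) = 1/(4*(⅑) + 45758) = 1/(4/9 + 45758) = 1/(411826/9) = 9/411826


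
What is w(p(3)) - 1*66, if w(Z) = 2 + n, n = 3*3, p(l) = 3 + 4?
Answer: -55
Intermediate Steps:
p(l) = 7
n = 9
w(Z) = 11 (w(Z) = 2 + 9 = 11)
w(p(3)) - 1*66 = 11 - 1*66 = 11 - 66 = -55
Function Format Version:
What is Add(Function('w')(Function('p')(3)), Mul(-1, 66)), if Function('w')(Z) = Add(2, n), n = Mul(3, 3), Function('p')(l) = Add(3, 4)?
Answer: -55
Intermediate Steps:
Function('p')(l) = 7
n = 9
Function('w')(Z) = 11 (Function('w')(Z) = Add(2, 9) = 11)
Add(Function('w')(Function('p')(3)), Mul(-1, 66)) = Add(11, Mul(-1, 66)) = Add(11, -66) = -55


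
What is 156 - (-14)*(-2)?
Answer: 128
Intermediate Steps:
156 - (-14)*(-2) = 156 - 7*4 = 156 - 28 = 128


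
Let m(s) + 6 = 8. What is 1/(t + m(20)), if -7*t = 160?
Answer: -7/146 ≈ -0.047945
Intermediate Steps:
t = -160/7 (t = -⅐*160 = -160/7 ≈ -22.857)
m(s) = 2 (m(s) = -6 + 8 = 2)
1/(t + m(20)) = 1/(-160/7 + 2) = 1/(-146/7) = -7/146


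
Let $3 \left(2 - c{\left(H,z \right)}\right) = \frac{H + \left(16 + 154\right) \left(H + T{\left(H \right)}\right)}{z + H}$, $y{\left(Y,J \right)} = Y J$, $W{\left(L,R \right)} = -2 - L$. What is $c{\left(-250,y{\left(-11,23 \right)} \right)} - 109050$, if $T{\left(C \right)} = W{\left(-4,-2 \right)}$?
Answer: $- \frac{164595842}{1509} \approx -1.0908 \cdot 10^{5}$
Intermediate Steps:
$T{\left(C \right)} = 2$ ($T{\left(C \right)} = -2 - -4 = -2 + 4 = 2$)
$y{\left(Y,J \right)} = J Y$
$c{\left(H,z \right)} = 2 - \frac{340 + 171 H}{3 \left(H + z\right)}$ ($c{\left(H,z \right)} = 2 - \frac{\left(H + \left(16 + 154\right) \left(H + 2\right)\right) \frac{1}{z + H}}{3} = 2 - \frac{\left(H + 170 \left(2 + H\right)\right) \frac{1}{H + z}}{3} = 2 - \frac{\left(H + \left(340 + 170 H\right)\right) \frac{1}{H + z}}{3} = 2 - \frac{\left(340 + 171 H\right) \frac{1}{H + z}}{3} = 2 - \frac{\frac{1}{H + z} \left(340 + 171 H\right)}{3} = 2 - \frac{340 + 171 H}{3 \left(H + z\right)}$)
$c{\left(-250,y{\left(-11,23 \right)} \right)} - 109050 = \frac{- \frac{340}{3} - -13750 + 2 \cdot 23 \left(-11\right)}{-250 + 23 \left(-11\right)} - 109050 = \frac{- \frac{340}{3} + 13750 + 2 \left(-253\right)}{-250 - 253} - 109050 = \frac{- \frac{340}{3} + 13750 - 506}{-503} - 109050 = \left(- \frac{1}{503}\right) \frac{39392}{3} - 109050 = - \frac{39392}{1509} - 109050 = - \frac{164595842}{1509}$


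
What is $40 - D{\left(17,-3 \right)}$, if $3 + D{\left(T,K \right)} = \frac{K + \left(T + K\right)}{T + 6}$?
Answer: $\frac{978}{23} \approx 42.522$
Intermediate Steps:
$D{\left(T,K \right)} = -3 + \frac{T + 2 K}{6 + T}$ ($D{\left(T,K \right)} = -3 + \frac{K + \left(T + K\right)}{T + 6} = -3 + \frac{K + \left(K + T\right)}{6 + T} = -3 + \frac{T + 2 K}{6 + T}$)
$40 - D{\left(17,-3 \right)} = 40 - \frac{2 \left(-9 - 3 - 17\right)}{6 + 17} = 40 - \frac{2 \left(-9 - 3 - 17\right)}{23} = 40 - 2 \cdot \frac{1}{23} \left(-29\right) = 40 - - \frac{58}{23} = 40 + \frac{58}{23} = \frac{978}{23}$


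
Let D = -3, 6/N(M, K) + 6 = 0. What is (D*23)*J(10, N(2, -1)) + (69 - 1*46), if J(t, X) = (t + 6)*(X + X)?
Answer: 2231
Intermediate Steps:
N(M, K) = -1 (N(M, K) = 6/(-6 + 0) = 6/(-6) = 6*(-1/6) = -1)
J(t, X) = 2*X*(6 + t) (J(t, X) = (6 + t)*(2*X) = 2*X*(6 + t))
(D*23)*J(10, N(2, -1)) + (69 - 1*46) = (-3*23)*(2*(-1)*(6 + 10)) + (69 - 1*46) = -138*(-1)*16 + (69 - 46) = -69*(-32) + 23 = 2208 + 23 = 2231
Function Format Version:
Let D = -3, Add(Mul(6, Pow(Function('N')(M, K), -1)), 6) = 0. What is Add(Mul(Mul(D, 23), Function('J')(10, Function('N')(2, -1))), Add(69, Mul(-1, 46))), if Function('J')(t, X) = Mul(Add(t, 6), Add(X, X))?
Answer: 2231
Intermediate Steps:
Function('N')(M, K) = -1 (Function('N')(M, K) = Mul(6, Pow(Add(-6, 0), -1)) = Mul(6, Pow(-6, -1)) = Mul(6, Rational(-1, 6)) = -1)
Function('J')(t, X) = Mul(2, X, Add(6, t)) (Function('J')(t, X) = Mul(Add(6, t), Mul(2, X)) = Mul(2, X, Add(6, t)))
Add(Mul(Mul(D, 23), Function('J')(10, Function('N')(2, -1))), Add(69, Mul(-1, 46))) = Add(Mul(Mul(-3, 23), Mul(2, -1, Add(6, 10))), Add(69, Mul(-1, 46))) = Add(Mul(-69, Mul(2, -1, 16)), Add(69, -46)) = Add(Mul(-69, -32), 23) = Add(2208, 23) = 2231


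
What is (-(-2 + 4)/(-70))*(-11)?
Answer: -11/35 ≈ -0.31429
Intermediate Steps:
(-(-2 + 4)/(-70))*(-11) = (-1*2*(-1/70))*(-11) = -2*(-1/70)*(-11) = (1/35)*(-11) = -11/35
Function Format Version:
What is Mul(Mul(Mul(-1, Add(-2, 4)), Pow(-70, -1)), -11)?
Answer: Rational(-11, 35) ≈ -0.31429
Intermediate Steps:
Mul(Mul(Mul(-1, Add(-2, 4)), Pow(-70, -1)), -11) = Mul(Mul(Mul(-1, 2), Rational(-1, 70)), -11) = Mul(Mul(-2, Rational(-1, 70)), -11) = Mul(Rational(1, 35), -11) = Rational(-11, 35)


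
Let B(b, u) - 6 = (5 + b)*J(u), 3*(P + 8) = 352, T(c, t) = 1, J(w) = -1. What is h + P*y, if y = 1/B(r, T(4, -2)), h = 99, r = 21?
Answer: 1403/15 ≈ 93.533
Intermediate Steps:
P = 328/3 (P = -8 + (⅓)*352 = -8 + 352/3 = 328/3 ≈ 109.33)
B(b, u) = 1 - b (B(b, u) = 6 + (5 + b)*(-1) = 6 + (-5 - b) = 1 - b)
y = -1/20 (y = 1/(1 - 1*21) = 1/(1 - 21) = 1/(-20) = -1/20 ≈ -0.050000)
h + P*y = 99 + (328/3)*(-1/20) = 99 - 82/15 = 1403/15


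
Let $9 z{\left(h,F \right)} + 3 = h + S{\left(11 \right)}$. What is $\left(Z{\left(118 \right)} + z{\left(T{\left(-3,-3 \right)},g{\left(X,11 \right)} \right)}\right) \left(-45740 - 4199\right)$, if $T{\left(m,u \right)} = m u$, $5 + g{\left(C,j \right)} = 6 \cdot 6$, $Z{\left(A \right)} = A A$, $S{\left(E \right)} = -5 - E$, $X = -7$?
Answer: $- \frac{6257656334}{9} \approx -6.9529 \cdot 10^{8}$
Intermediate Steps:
$Z{\left(A \right)} = A^{2}$
$g{\left(C,j \right)} = 31$ ($g{\left(C,j \right)} = -5 + 6 \cdot 6 = -5 + 36 = 31$)
$z{\left(h,F \right)} = - \frac{19}{9} + \frac{h}{9}$ ($z{\left(h,F \right)} = - \frac{1}{3} + \frac{h - 16}{9} = - \frac{1}{3} + \frac{-16 + h}{9} = - \frac{1}{3} + \left(- \frac{16}{9} + \frac{h}{9}\right) = - \frac{19}{9} + \frac{h}{9}$)
$\left(Z{\left(118 \right)} + z{\left(T{\left(-3,-3 \right)},g{\left(X,11 \right)} \right)}\right) \left(-45740 - 4199\right) = \left(118^{2} - \left(\frac{19}{9} - \frac{\left(-3\right) \left(-3\right)}{9}\right)\right) \left(-45740 - 4199\right) = \left(13924 + \left(- \frac{19}{9} + \frac{1}{9} \cdot 9\right)\right) \left(-49939\right) = \left(13924 + \left(- \frac{19}{9} + 1\right)\right) \left(-49939\right) = \left(13924 - \frac{10}{9}\right) \left(-49939\right) = \frac{125306}{9} \left(-49939\right) = - \frac{6257656334}{9}$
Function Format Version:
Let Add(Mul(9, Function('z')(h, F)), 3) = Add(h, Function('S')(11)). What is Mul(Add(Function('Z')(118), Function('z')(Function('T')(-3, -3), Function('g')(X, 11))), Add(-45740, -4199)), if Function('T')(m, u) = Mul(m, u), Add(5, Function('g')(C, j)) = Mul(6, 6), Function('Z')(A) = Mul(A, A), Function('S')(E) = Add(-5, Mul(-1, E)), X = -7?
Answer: Rational(-6257656334, 9) ≈ -6.9529e+8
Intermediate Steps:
Function('Z')(A) = Pow(A, 2)
Function('g')(C, j) = 31 (Function('g')(C, j) = Add(-5, Mul(6, 6)) = Add(-5, 36) = 31)
Function('z')(h, F) = Add(Rational(-19, 9), Mul(Rational(1, 9), h)) (Function('z')(h, F) = Add(Rational(-1, 3), Mul(Rational(1, 9), Add(h, Add(-5, Mul(-1, 11))))) = Add(Rational(-1, 3), Mul(Rational(1, 9), Add(h, Add(-5, -11)))) = Add(Rational(-1, 3), Mul(Rational(1, 9), Add(h, -16))) = Add(Rational(-1, 3), Mul(Rational(1, 9), Add(-16, h))) = Add(Rational(-1, 3), Add(Rational(-16, 9), Mul(Rational(1, 9), h))) = Add(Rational(-19, 9), Mul(Rational(1, 9), h)))
Mul(Add(Function('Z')(118), Function('z')(Function('T')(-3, -3), Function('g')(X, 11))), Add(-45740, -4199)) = Mul(Add(Pow(118, 2), Add(Rational(-19, 9), Mul(Rational(1, 9), Mul(-3, -3)))), Add(-45740, -4199)) = Mul(Add(13924, Add(Rational(-19, 9), Mul(Rational(1, 9), 9))), -49939) = Mul(Add(13924, Add(Rational(-19, 9), 1)), -49939) = Mul(Add(13924, Rational(-10, 9)), -49939) = Mul(Rational(125306, 9), -49939) = Rational(-6257656334, 9)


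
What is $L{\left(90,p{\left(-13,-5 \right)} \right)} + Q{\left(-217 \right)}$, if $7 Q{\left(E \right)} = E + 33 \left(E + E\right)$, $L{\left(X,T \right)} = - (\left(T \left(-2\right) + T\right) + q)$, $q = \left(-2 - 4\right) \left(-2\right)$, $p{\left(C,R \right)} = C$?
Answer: $-2102$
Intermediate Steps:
$q = 12$ ($q = \left(-6\right) \left(-2\right) = 12$)
$L{\left(X,T \right)} = -12 + T$ ($L{\left(X,T \right)} = - (\left(T \left(-2\right) + T\right) + 12) = - (\left(- 2 T + T\right) + 12) = - (- T + 12) = - (12 - T) = -12 + T$)
$Q{\left(E \right)} = \frac{67 E}{7}$ ($Q{\left(E \right)} = \frac{E + 33 \left(E + E\right)}{7} = \frac{E + 33 \cdot 2 E}{7} = \frac{E + 66 E}{7} = \frac{67 E}{7}$)
$L{\left(90,p{\left(-13,-5 \right)} \right)} + Q{\left(-217 \right)} = \left(-12 - 13\right) + \frac{67}{7} \left(-217\right) = -25 - 2077 = -2102$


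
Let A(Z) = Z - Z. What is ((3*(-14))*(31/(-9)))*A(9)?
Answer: 0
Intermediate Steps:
A(Z) = 0
((3*(-14))*(31/(-9)))*A(9) = ((3*(-14))*(31/(-9)))*0 = -1302*(-1)/9*0 = -42*(-31/9)*0 = (434/3)*0 = 0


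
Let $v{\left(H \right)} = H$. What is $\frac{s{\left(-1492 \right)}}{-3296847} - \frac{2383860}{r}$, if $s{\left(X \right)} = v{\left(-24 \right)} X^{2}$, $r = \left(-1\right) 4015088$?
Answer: $\frac{18530620848049}{1103094235628} \approx 16.799$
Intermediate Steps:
$r = -4015088$
$s{\left(X \right)} = - 24 X^{2}$
$\frac{s{\left(-1492 \right)}}{-3296847} - \frac{2383860}{r} = \frac{\left(-24\right) \left(-1492\right)^{2}}{-3296847} - \frac{2383860}{-4015088} = \left(-24\right) 2226064 \left(- \frac{1}{3296847}\right) - - \frac{595965}{1003772} = \left(-53425536\right) \left(- \frac{1}{3296847}\right) + \frac{595965}{1003772} = \frac{17808512}{1098949} + \frac{595965}{1003772} = \frac{18530620848049}{1103094235628}$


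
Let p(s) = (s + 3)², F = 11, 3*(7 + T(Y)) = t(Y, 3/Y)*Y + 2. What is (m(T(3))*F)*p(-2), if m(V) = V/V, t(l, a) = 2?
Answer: 11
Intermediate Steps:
T(Y) = -19/3 + 2*Y/3 (T(Y) = -7 + (2*Y + 2)/3 = -7 + (2 + 2*Y)/3 = -7 + (⅔ + 2*Y/3) = -19/3 + 2*Y/3)
m(V) = 1
p(s) = (3 + s)²
(m(T(3))*F)*p(-2) = (1*11)*(3 - 2)² = 11*1² = 11*1 = 11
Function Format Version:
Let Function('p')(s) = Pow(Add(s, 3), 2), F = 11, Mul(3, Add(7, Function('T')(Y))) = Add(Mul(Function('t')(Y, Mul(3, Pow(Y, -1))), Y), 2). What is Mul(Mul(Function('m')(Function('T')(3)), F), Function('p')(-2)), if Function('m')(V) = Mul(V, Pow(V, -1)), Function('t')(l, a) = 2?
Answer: 11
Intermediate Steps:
Function('T')(Y) = Add(Rational(-19, 3), Mul(Rational(2, 3), Y)) (Function('T')(Y) = Add(-7, Mul(Rational(1, 3), Add(Mul(2, Y), 2))) = Add(-7, Mul(Rational(1, 3), Add(2, Mul(2, Y)))) = Add(-7, Add(Rational(2, 3), Mul(Rational(2, 3), Y))) = Add(Rational(-19, 3), Mul(Rational(2, 3), Y)))
Function('m')(V) = 1
Function('p')(s) = Pow(Add(3, s), 2)
Mul(Mul(Function('m')(Function('T')(3)), F), Function('p')(-2)) = Mul(Mul(1, 11), Pow(Add(3, -2), 2)) = Mul(11, Pow(1, 2)) = Mul(11, 1) = 11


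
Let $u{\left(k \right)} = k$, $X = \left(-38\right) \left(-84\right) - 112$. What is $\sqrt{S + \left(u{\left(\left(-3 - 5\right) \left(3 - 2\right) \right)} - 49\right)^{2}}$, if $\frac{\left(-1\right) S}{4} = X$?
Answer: $i \sqrt{9071} \approx 95.242 i$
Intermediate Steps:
$X = 3080$ ($X = 3192 - 112 = 3080$)
$S = -12320$ ($S = \left(-4\right) 3080 = -12320$)
$\sqrt{S + \left(u{\left(\left(-3 - 5\right) \left(3 - 2\right) \right)} - 49\right)^{2}} = \sqrt{-12320 + \left(\left(-3 - 5\right) \left(3 - 2\right) - 49\right)^{2}} = \sqrt{-12320 + \left(\left(-8\right) 1 - 49\right)^{2}} = \sqrt{-12320 + \left(-8 - 49\right)^{2}} = \sqrt{-12320 + \left(-57\right)^{2}} = \sqrt{-12320 + 3249} = \sqrt{-9071} = i \sqrt{9071}$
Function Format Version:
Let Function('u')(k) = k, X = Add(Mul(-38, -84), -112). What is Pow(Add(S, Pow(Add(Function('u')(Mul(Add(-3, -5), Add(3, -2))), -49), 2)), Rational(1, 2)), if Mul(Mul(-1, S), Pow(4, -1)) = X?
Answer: Mul(I, Pow(9071, Rational(1, 2))) ≈ Mul(95.242, I)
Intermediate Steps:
X = 3080 (X = Add(3192, -112) = 3080)
S = -12320 (S = Mul(-4, 3080) = -12320)
Pow(Add(S, Pow(Add(Function('u')(Mul(Add(-3, -5), Add(3, -2))), -49), 2)), Rational(1, 2)) = Pow(Add(-12320, Pow(Add(Mul(Add(-3, -5), Add(3, -2)), -49), 2)), Rational(1, 2)) = Pow(Add(-12320, Pow(Add(Mul(-8, 1), -49), 2)), Rational(1, 2)) = Pow(Add(-12320, Pow(Add(-8, -49), 2)), Rational(1, 2)) = Pow(Add(-12320, Pow(-57, 2)), Rational(1, 2)) = Pow(Add(-12320, 3249), Rational(1, 2)) = Pow(-9071, Rational(1, 2)) = Mul(I, Pow(9071, Rational(1, 2)))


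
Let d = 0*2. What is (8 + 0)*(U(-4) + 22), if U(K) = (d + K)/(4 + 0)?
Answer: 168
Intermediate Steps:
d = 0
U(K) = K/4 (U(K) = (0 + K)/(4 + 0) = K/4)
(8 + 0)*(U(-4) + 22) = (8 + 0)*((¼)*(-4) + 22) = 8*(-1 + 22) = 8*21 = 168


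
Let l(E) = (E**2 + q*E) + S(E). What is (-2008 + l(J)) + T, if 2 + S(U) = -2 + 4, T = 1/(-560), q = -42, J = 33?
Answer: -1290801/560 ≈ -2305.0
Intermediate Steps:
T = -1/560 ≈ -0.0017857
S(U) = 0 (S(U) = -2 + (-2 + 4) = -2 + 2 = 0)
l(E) = E**2 - 42*E (l(E) = (E**2 - 42*E) + 0 = E**2 - 42*E)
(-2008 + l(J)) + T = (-2008 + 33*(-42 + 33)) - 1/560 = (-2008 + 33*(-9)) - 1/560 = (-2008 - 297) - 1/560 = -2305 - 1/560 = -1290801/560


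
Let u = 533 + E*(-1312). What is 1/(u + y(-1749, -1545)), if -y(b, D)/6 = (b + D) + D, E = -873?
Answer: 1/1174943 ≈ 8.5111e-7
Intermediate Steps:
y(b, D) = -12*D - 6*b (y(b, D) = -6*((b + D) + D) = -6*((D + b) + D) = -6*(b + 2*D) = -12*D - 6*b)
u = 1145909 (u = 533 - 873*(-1312) = 533 + 1145376 = 1145909)
1/(u + y(-1749, -1545)) = 1/(1145909 + (-12*(-1545) - 6*(-1749))) = 1/(1145909 + (18540 + 10494)) = 1/(1145909 + 29034) = 1/1174943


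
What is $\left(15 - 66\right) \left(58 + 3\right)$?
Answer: $-3111$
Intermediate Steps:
$\left(15 - 66\right) \left(58 + 3\right) = \left(15 - 66\right) 61 = \left(-51\right) 61 = -3111$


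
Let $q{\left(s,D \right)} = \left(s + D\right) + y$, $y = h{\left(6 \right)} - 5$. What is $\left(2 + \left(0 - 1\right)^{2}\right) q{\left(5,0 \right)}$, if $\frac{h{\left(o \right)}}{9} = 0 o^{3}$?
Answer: $0$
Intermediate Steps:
$h{\left(o \right)} = 0$ ($h{\left(o \right)} = 9 \cdot 0 o^{3} = 9 \cdot 0 = 0$)
$y = -5$ ($y = 0 - 5 = -5$)
$q{\left(s,D \right)} = -5 + D + s$ ($q{\left(s,D \right)} = \left(s + D\right) - 5 = \left(D + s\right) - 5 = -5 + D + s$)
$\left(2 + \left(0 - 1\right)^{2}\right) q{\left(5,0 \right)} = \left(2 + \left(0 - 1\right)^{2}\right) \left(-5 + 0 + 5\right) = \left(2 + \left(-1\right)^{2}\right) 0 = \left(2 + 1\right) 0 = 3 \cdot 0 = 0$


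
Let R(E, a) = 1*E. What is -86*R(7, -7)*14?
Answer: -8428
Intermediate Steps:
R(E, a) = E
-86*R(7, -7)*14 = -86*7*14 = -602*14 = -8428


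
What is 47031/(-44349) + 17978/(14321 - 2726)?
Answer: 83993959/171408885 ≈ 0.49002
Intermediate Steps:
47031/(-44349) + 17978/(14321 - 2726) = 47031*(-1/44349) + 17978/11595 = -15677/14783 + 17978*(1/11595) = -15677/14783 + 17978/11595 = 83993959/171408885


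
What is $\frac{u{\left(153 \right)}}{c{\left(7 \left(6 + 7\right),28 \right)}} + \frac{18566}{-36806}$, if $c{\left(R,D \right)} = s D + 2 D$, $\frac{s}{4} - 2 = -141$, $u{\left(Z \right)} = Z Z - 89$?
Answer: $- \frac{10234926}{5097631} \approx -2.0078$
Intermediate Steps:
$u{\left(Z \right)} = -89 + Z^{2}$ ($u{\left(Z \right)} = Z^{2} - 89 = -89 + Z^{2}$)
$s = -556$ ($s = 8 + 4 \left(-141\right) = 8 - 564 = -556$)
$c{\left(R,D \right)} = - 554 D$ ($c{\left(R,D \right)} = - 556 D + 2 D = - 554 D$)
$\frac{u{\left(153 \right)}}{c{\left(7 \left(6 + 7\right),28 \right)}} + \frac{18566}{-36806} = \frac{-89 + 153^{2}}{\left(-554\right) 28} + \frac{18566}{-36806} = \frac{-89 + 23409}{-15512} + 18566 \left(- \frac{1}{36806}\right) = 23320 \left(- \frac{1}{15512}\right) - \frac{9283}{18403} = - \frac{2915}{1939} - \frac{9283}{18403} = - \frac{10234926}{5097631}$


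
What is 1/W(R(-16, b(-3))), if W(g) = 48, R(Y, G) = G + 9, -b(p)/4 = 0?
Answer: 1/48 ≈ 0.020833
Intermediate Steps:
b(p) = 0 (b(p) = -4*0 = 0)
R(Y, G) = 9 + G
1/W(R(-16, b(-3))) = 1/48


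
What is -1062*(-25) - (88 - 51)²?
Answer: 25181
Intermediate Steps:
-1062*(-25) - (88 - 51)² = 26550 - 1*37² = 26550 - 1*1369 = 26550 - 1369 = 25181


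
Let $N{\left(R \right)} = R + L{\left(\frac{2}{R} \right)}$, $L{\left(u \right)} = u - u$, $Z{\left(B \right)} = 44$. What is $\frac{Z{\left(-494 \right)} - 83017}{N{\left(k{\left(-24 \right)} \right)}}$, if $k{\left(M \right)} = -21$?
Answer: $\frac{82973}{21} \approx 3951.1$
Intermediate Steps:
$L{\left(u \right)} = 0$
$N{\left(R \right)} = R$ ($N{\left(R \right)} = R + 0 = R$)
$\frac{Z{\left(-494 \right)} - 83017}{N{\left(k{\left(-24 \right)} \right)}} = \frac{44 - 83017}{-21} = \left(-82973\right) \left(- \frac{1}{21}\right) = \frac{82973}{21}$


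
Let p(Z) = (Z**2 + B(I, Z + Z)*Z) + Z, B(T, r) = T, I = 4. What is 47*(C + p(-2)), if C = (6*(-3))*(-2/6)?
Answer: 0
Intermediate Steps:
p(Z) = Z**2 + 5*Z (p(Z) = (Z**2 + 4*Z) + Z = Z**2 + 5*Z)
C = 6 (C = -(-36)/6 = -18*(-1/3) = 6)
47*(C + p(-2)) = 47*(6 - 2*(5 - 2)) = 47*(6 - 2*3) = 47*(6 - 6) = 47*0 = 0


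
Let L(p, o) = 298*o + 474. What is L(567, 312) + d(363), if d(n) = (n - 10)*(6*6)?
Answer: 106158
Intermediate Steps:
d(n) = -360 + 36*n (d(n) = (-10 + n)*36 = -360 + 36*n)
L(p, o) = 474 + 298*o
L(567, 312) + d(363) = (474 + 298*312) + (-360 + 36*363) = (474 + 92976) + (-360 + 13068) = 93450 + 12708 = 106158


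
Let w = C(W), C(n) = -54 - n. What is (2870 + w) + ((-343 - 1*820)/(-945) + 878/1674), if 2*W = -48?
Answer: 83249218/29295 ≈ 2841.8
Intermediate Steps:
W = -24 (W = (1/2)*(-48) = -24)
w = -30 (w = -54 - 1*(-24) = -54 + 24 = -30)
(2870 + w) + ((-343 - 1*820)/(-945) + 878/1674) = (2870 - 30) + ((-343 - 1*820)/(-945) + 878/1674) = 2840 + ((-343 - 820)*(-1/945) + 878*(1/1674)) = 2840 + (-1163*(-1/945) + 439/837) = 2840 + (1163/945 + 439/837) = 2840 + 51418/29295 = 83249218/29295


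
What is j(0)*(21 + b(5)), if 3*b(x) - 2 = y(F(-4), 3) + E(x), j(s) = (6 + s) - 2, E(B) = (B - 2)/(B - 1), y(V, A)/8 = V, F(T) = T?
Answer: 45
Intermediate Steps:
y(V, A) = 8*V
E(B) = (-2 + B)/(-1 + B)
j(s) = 4 + s
b(x) = -10 + (-2 + x)/(3*(-1 + x)) (b(x) = ⅔ + (8*(-4) + (-2 + x)/(-1 + x))/3 = ⅔ + (-32 + (-2 + x)/(-1 + x))/3 = ⅔ + (-32/3 + (-2 + x)/(3*(-1 + x))) = -10 + (-2 + x)/(3*(-1 + x)))
j(0)*(21 + b(5)) = (4 + 0)*(21 + (28 - 29*5)/(3*(-1 + 5))) = 4*(21 + (⅓)*(28 - 145)/4) = 4*(21 + (⅓)*(¼)*(-117)) = 4*(21 - 39/4) = 4*(45/4) = 45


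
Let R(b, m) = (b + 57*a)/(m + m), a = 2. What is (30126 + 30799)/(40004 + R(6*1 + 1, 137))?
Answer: 16693450/10961217 ≈ 1.5230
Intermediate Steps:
R(b, m) = (114 + b)/(2*m) (R(b, m) = (b + 57*2)/(m + m) = (b + 114)/((2*m)) = (114 + b)*(1/(2*m)) = (114 + b)/(2*m))
(30126 + 30799)/(40004 + R(6*1 + 1, 137)) = (30126 + 30799)/(40004 + (½)*(114 + (6*1 + 1))/137) = 60925/(40004 + (½)*(1/137)*(114 + (6 + 1))) = 60925/(40004 + (½)*(1/137)*(114 + 7)) = 60925/(40004 + (½)*(1/137)*121) = 60925/(40004 + 121/274) = 60925/(10961217/274) = 60925*(274/10961217) = 16693450/10961217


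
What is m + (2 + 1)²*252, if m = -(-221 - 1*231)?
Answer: 2720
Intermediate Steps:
m = 452 (m = -(-221 - 231) = -1*(-452) = 452)
m + (2 + 1)²*252 = 452 + (2 + 1)²*252 = 452 + 3²*252 = 452 + 9*252 = 452 + 2268 = 2720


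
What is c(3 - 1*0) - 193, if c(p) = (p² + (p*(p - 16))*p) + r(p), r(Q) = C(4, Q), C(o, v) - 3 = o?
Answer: -294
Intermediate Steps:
C(o, v) = 3 + o
r(Q) = 7 (r(Q) = 3 + 4 = 7)
c(p) = 7 + p² + p²*(-16 + p) (c(p) = (p² + (p*(p - 16))*p) + 7 = (p² + (p*(-16 + p))*p) + 7 = (p² + p²*(-16 + p)) + 7 = 7 + p² + p²*(-16 + p))
c(3 - 1*0) - 193 = (7 + (3 - 1*0)³ - 15*(3 - 1*0)²) - 193 = (7 + (3 + 0)³ - 15*(3 + 0)²) - 193 = (7 + 3³ - 15*3²) - 193 = (7 + 27 - 15*9) - 193 = (7 + 27 - 135) - 193 = -101 - 193 = -294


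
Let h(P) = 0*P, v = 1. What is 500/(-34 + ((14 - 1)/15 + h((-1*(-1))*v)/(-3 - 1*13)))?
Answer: -7500/497 ≈ -15.091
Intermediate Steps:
h(P) = 0
500/(-34 + ((14 - 1)/15 + h((-1*(-1))*v)/(-3 - 1*13))) = 500/(-34 + ((14 - 1)/15 + 0/(-3 - 1*13))) = 500/(-34 + (13*(1/15) + 0/(-3 - 13))) = 500/(-34 + (13/15 + 0/(-16))) = 500/(-34 + (13/15 + 0*(-1/16))) = 500/(-34 + (13/15 + 0)) = 500/(-34 + 13/15) = 500/(-497/15) = -15/497*500 = -7500/497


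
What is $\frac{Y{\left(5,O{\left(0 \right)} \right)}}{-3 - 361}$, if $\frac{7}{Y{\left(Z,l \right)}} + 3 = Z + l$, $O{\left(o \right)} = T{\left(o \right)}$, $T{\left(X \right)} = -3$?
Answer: $\frac{1}{52} \approx 0.019231$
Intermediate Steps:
$O{\left(o \right)} = -3$
$Y{\left(Z,l \right)} = \frac{7}{-3 + Z + l}$ ($Y{\left(Z,l \right)} = \frac{7}{-3 + \left(Z + l\right)} = \frac{7}{-3 + Z + l}$)
$\frac{Y{\left(5,O{\left(0 \right)} \right)}}{-3 - 361} = \frac{7 \frac{1}{-3 + 5 - 3}}{-3 - 361} = \frac{7 \frac{1}{-1}}{-364} = - \frac{7 \left(-1\right)}{364} = \left(- \frac{1}{364}\right) \left(-7\right) = \frac{1}{52}$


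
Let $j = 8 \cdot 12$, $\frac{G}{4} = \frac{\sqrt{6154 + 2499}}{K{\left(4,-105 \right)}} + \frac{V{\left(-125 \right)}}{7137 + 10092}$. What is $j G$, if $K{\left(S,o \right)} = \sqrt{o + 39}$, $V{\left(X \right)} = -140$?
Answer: $- \frac{17920}{5743} - \frac{64 i \sqrt{571098}}{11} \approx -3.1203 - 4396.9 i$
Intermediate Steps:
$K{\left(S,o \right)} = \sqrt{39 + o}$
$G = - \frac{560}{17229} - \frac{2 i \sqrt{571098}}{33}$ ($G = 4 \left(\frac{\sqrt{6154 + 2499}}{\sqrt{39 - 105}} - \frac{140}{7137 + 10092}\right) = 4 \left(\frac{\sqrt{8653}}{\sqrt{-66}} - \frac{140}{17229}\right) = 4 \left(\frac{\sqrt{8653}}{i \sqrt{66}} - \frac{140}{17229}\right) = 4 \left(\sqrt{8653} \left(- \frac{i \sqrt{66}}{66}\right) - \frac{140}{17229}\right) = 4 \left(- \frac{i \sqrt{571098}}{66} - \frac{140}{17229}\right) = 4 \left(- \frac{140}{17229} - \frac{i \sqrt{571098}}{66}\right) = - \frac{560}{17229} - \frac{2 i \sqrt{571098}}{33} \approx -0.032503 - 45.801 i$)
$j = 96$
$j G = 96 \left(- \frac{560}{17229} - \frac{2 i \sqrt{571098}}{33}\right) = - \frac{17920}{5743} - \frac{64 i \sqrt{571098}}{11}$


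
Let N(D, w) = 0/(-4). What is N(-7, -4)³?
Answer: 0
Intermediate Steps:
N(D, w) = 0 (N(D, w) = 0*(-¼) = 0)
N(-7, -4)³ = 0³ = 0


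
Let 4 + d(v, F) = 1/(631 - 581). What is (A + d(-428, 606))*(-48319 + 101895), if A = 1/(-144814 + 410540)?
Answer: -708267005056/3321575 ≈ -2.1323e+5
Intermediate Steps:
d(v, F) = -199/50 (d(v, F) = -4 + 1/(631 - 581) = -4 + 1/50 = -199/50)
A = 1/265726 ≈ 3.7633e-6
(A + d(-428, 606))*(-48319 + 101895) = (1/265726 - 199/50)*(-48319 + 101895) = -13219856/3321575*53576 = -708267005056/3321575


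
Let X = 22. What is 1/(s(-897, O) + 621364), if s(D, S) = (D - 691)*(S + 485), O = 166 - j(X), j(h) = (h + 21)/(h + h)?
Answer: -11/4519593 ≈ -2.4338e-6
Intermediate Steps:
j(h) = (21 + h)/(2*h) (j(h) = (21 + h)/((2*h)) = (21 + h)*(1/(2*h)) = (21 + h)/(2*h))
O = 7261/44 (O = 166 - (21 + 22)/(2*22) = 166 - 43/(2*22) = 166 - 1*43/44 = 166 - 43/44 = 7261/44 ≈ 165.02)
s(D, S) = (-691 + D)*(485 + S)
1/(s(-897, O) + 621364) = 1/((-335135 - 691*7261/44 + 485*(-897) - 897*7261/44) + 621364) = 1/((-335135 - 5017351/44 - 435045 - 6513117/44) + 621364) = 1/(-11354597/11 + 621364) = 1/(-4519593/11) = -11/4519593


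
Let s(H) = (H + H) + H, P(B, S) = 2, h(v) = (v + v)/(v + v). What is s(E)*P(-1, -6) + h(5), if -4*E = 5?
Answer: -13/2 ≈ -6.5000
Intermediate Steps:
E = -5/4 (E = -¼*5 = -5/4 ≈ -1.2500)
h(v) = 1 (h(v) = (2*v)/((2*v)) = (2*v)*(1/(2*v)) = 1)
s(H) = 3*H (s(H) = 2*H + H = 3*H)
s(E)*P(-1, -6) + h(5) = (3*(-5/4))*2 + 1 = -15/4*2 + 1 = -15/2 + 1 = -13/2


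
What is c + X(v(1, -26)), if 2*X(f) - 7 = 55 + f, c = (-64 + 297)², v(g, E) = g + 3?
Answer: 54322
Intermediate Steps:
v(g, E) = 3 + g
c = 54289 (c = 233² = 54289)
X(f) = 31 + f/2 (X(f) = 7/2 + (55 + f)/2 = 7/2 + (55/2 + f/2) = 31 + f/2)
c + X(v(1, -26)) = 54289 + (31 + (3 + 1)/2) = 54289 + (31 + (½)*4) = 54289 + (31 + 2) = 54289 + 33 = 54322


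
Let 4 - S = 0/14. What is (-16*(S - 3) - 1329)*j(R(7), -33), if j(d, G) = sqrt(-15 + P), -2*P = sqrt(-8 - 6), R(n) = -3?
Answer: -1345*sqrt(-60 - 2*I*sqrt(14))/2 ≈ -324.22 + 5219.2*I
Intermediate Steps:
S = 4 (S = 4 - 0/14 = 4 - 1*0 = 4 + 0 = 4)
P = -I*sqrt(14)/2 (P = -sqrt(-8 - 6)/2 = -I*sqrt(14)/2 ≈ -1.8708*I)
j(d, G) = sqrt(-15 - I*sqrt(14)/2)
(-16*(S - 3) - 1329)*j(R(7), -33) = (-16*(4 - 3) - 1329)*(sqrt(-60 - 2*I*sqrt(14))/2) = (-16*1 - 1329)*(sqrt(-60 - 2*I*sqrt(14))/2) = (-16 - 1329)*(sqrt(-60 - 2*I*sqrt(14))/2) = -1345*sqrt(-60 - 2*I*sqrt(14))/2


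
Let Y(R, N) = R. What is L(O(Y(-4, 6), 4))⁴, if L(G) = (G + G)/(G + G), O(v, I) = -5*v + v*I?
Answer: 1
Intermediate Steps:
O(v, I) = -5*v + I*v
L(G) = 1 (L(G) = (2*G)/((2*G)) = (2*G)*(1/(2*G)) = 1)
L(O(Y(-4, 6), 4))⁴ = 1⁴ = 1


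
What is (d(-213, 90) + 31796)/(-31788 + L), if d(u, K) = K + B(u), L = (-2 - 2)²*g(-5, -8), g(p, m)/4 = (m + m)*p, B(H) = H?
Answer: -31673/26668 ≈ -1.1877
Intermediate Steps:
g(p, m) = 8*m*p (g(p, m) = 4*((m + m)*p) = 4*((2*m)*p) = 4*(2*m*p) = 8*m*p)
L = 5120 (L = (-2 - 2)²*(8*(-8)*(-5)) = (-4)²*320 = 16*320 = 5120)
d(u, K) = K + u
(d(-213, 90) + 31796)/(-31788 + L) = ((90 - 213) + 31796)/(-31788 + 5120) = (-123 + 31796)/(-26668) = 31673*(-1/26668) = -31673/26668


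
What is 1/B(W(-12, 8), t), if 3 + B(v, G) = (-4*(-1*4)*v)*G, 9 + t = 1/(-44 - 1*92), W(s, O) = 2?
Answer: -17/4951 ≈ -0.0034336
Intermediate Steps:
t = -1225/136 (t = -9 + 1/(-44 - 1*92) = -9 + 1/(-44 - 92) = -9 + 1/(-136) = -9 - 1/136 = -1225/136 ≈ -9.0074)
B(v, G) = -3 + 16*G*v (B(v, G) = -3 + (-4*(-1*4)*v)*G = -3 + (-(-16)*v)*G = -3 + (16*v)*G = -3 + 16*G*v)
1/B(W(-12, 8), t) = 1/(-3 + 16*(-1225/136)*2) = 1/(-3 - 4900/17) = 1/(-4951/17) = -17/4951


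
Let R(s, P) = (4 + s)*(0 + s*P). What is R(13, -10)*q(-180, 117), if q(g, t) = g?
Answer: 397800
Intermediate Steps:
R(s, P) = P*s*(4 + s) (R(s, P) = (4 + s)*(0 + P*s) = (4 + s)*(P*s) = P*s*(4 + s))
R(13, -10)*q(-180, 117) = -10*13*(4 + 13)*(-180) = -10*13*17*(-180) = -2210*(-180) = 397800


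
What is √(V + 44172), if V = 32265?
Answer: 3*√8493 ≈ 276.47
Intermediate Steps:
√(V + 44172) = √(32265 + 44172) = √76437 = 3*√8493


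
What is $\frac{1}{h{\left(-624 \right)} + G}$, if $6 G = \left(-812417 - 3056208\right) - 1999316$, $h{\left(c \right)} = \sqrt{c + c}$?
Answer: $- \frac{35207646}{34432731624409} - \frac{144 i \sqrt{78}}{34432731624409} \approx -1.0225 \cdot 10^{-6} - 3.6935 \cdot 10^{-11} i$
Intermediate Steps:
$h{\left(c \right)} = \sqrt{2} \sqrt{c}$ ($h{\left(c \right)} = \sqrt{2 c} = \sqrt{2} \sqrt{c}$)
$G = - \frac{5867941}{6}$ ($G = \frac{\left(-812417 - 3056208\right) - 1999316}{6} = \frac{-3868625 - 1999316}{6} = \frac{1}{6} \left(-5867941\right) = - \frac{5867941}{6} \approx -9.7799 \cdot 10^{5}$)
$\frac{1}{h{\left(-624 \right)} + G} = \frac{1}{\sqrt{2} \sqrt{-624} - \frac{5867941}{6}} = \frac{1}{\sqrt{2} \cdot 4 i \sqrt{39} - \frac{5867941}{6}} = \frac{1}{4 i \sqrt{78} - \frac{5867941}{6}} = \frac{1}{- \frac{5867941}{6} + 4 i \sqrt{78}}$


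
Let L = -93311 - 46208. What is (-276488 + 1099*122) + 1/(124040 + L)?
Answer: -2204364391/15479 ≈ -1.4241e+5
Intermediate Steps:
L = -139519
(-276488 + 1099*122) + 1/(124040 + L) = (-276488 + 1099*122) + 1/(124040 - 139519) = (-276488 + 134078) + 1/(-15479) = -142410 - 1/15479 = -2204364391/15479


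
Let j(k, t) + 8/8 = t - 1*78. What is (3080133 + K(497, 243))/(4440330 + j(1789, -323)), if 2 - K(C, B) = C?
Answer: 513273/739988 ≈ 0.69362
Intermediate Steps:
K(C, B) = 2 - C
j(k, t) = -79 + t (j(k, t) = -1 + (t - 1*78) = -1 + (t - 78) = -1 + (-78 + t) = -79 + t)
(3080133 + K(497, 243))/(4440330 + j(1789, -323)) = (3080133 + (2 - 1*497))/(4440330 + (-79 - 323)) = (3080133 + (2 - 497))/(4440330 - 402) = (3080133 - 495)/4439928 = 3079638*(1/4439928) = 513273/739988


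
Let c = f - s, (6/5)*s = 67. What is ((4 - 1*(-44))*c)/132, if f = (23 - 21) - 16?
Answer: -838/33 ≈ -25.394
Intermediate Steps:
s = 335/6 (s = (⅚)*67 = 335/6 ≈ 55.833)
f = -14 (f = 2 - 16 = -14)
c = -419/6 (c = -14 - 1*335/6 = -14 - 335/6 = -419/6 ≈ -69.833)
((4 - 1*(-44))*c)/132 = ((4 - 1*(-44))*(-419/6))/132 = ((4 + 44)*(-419/6))*(1/132) = (48*(-419/6))*(1/132) = -3352*1/132 = -838/33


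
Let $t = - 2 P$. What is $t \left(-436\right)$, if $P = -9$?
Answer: $-7848$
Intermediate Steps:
$t = 18$ ($t = \left(-2\right) \left(-9\right) = 18$)
$t \left(-436\right) = 18 \left(-436\right) = -7848$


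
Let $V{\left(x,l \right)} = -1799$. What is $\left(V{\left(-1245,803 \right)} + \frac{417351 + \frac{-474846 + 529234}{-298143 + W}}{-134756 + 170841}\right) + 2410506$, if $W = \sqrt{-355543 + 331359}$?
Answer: $\frac{7726131971910527689834}{3207569402961805} - \frac{108776 i \sqrt{6046}}{3207569402961805} \approx 2.4087 \cdot 10^{6} - 2.6369 \cdot 10^{-9} i$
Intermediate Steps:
$W = 2 i \sqrt{6046}$ ($W = \sqrt{-24184} = 2 i \sqrt{6046} \approx 155.51 i$)
$\left(V{\left(-1245,803 \right)} + \frac{417351 + \frac{-474846 + 529234}{-298143 + W}}{-134756 + 170841}\right) + 2410506 = \left(-1799 + \frac{417351 + \frac{-474846 + 529234}{-298143 + 2 i \sqrt{6046}}}{-134756 + 170841}\right) + 2410506 = \left(-1799 + \frac{417351 + \frac{54388}{-298143 + 2 i \sqrt{6046}}}{36085}\right) + 2410506 = \left(-1799 + \left(417351 + \frac{54388}{-298143 + 2 i \sqrt{6046}}\right) \frac{1}{36085}\right) + 2410506 = \left(-1799 + \left(\frac{417351}{36085} + \frac{54388}{36085 \left(-298143 + 2 i \sqrt{6046}\right)}\right)\right) + 2410506 = \left(- \frac{64499564}{36085} + \frac{54388}{36085 \left(-298143 + 2 i \sqrt{6046}\right)}\right) + 2410506 = \frac{86918609446}{36085} + \frac{54388}{36085 \left(-298143 + 2 i \sqrt{6046}\right)}$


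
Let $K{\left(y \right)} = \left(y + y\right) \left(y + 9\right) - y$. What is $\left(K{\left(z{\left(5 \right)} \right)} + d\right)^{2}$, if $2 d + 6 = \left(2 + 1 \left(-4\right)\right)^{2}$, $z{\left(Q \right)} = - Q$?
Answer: $1296$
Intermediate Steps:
$K{\left(y \right)} = - y + 2 y \left(9 + y\right)$ ($K{\left(y \right)} = 2 y \left(9 + y\right) - y = - y + 2 y \left(9 + y\right)$)
$d = -1$ ($d = -3 + \frac{\left(2 + 1 \left(-4\right)\right)^{2}}{2} = -3 + \frac{\left(2 - 4\right)^{2}}{2} = -3 + \frac{\left(-2\right)^{2}}{2} = -3 + \frac{1}{2} \cdot 4 = -3 + 2 = -1$)
$\left(K{\left(z{\left(5 \right)} \right)} + d\right)^{2} = \left(\left(-1\right) 5 \left(17 + 2 \left(\left(-1\right) 5\right)\right) - 1\right)^{2} = \left(- 5 \left(17 + 2 \left(-5\right)\right) - 1\right)^{2} = \left(- 5 \left(17 - 10\right) - 1\right)^{2} = \left(\left(-5\right) 7 - 1\right)^{2} = \left(-35 - 1\right)^{2} = \left(-36\right)^{2} = 1296$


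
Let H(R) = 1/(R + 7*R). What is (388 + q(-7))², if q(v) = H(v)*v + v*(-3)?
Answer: 10712529/64 ≈ 1.6738e+5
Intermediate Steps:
H(R) = 1/(8*R)
q(v) = ⅛ - 3*v (q(v) = (1/(8*v))*v + v*(-3) = ⅛ - 3*v)
(388 + q(-7))² = (388 + (⅛ - 3*(-7)))² = (388 + (⅛ + 21))² = (388 + 169/8)² = (3273/8)² = 10712529/64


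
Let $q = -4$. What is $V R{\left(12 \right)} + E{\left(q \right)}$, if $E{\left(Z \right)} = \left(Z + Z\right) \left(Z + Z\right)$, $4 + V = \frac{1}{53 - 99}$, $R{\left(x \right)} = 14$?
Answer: $\frac{177}{23} \approx 7.6956$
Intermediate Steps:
$V = - \frac{185}{46}$ ($V = -4 + \frac{1}{53 - 99} = -4 + \frac{1}{-46} = -4 - \frac{1}{46} = - \frac{185}{46} \approx -4.0217$)
$E{\left(Z \right)} = 4 Z^{2}$ ($E{\left(Z \right)} = 2 Z 2 Z = 4 Z^{2}$)
$V R{\left(12 \right)} + E{\left(q \right)} = \left(- \frac{185}{46}\right) 14 + 4 \left(-4\right)^{2} = - \frac{1295}{23} + 4 \cdot 16 = - \frac{1295}{23} + 64 = \frac{177}{23}$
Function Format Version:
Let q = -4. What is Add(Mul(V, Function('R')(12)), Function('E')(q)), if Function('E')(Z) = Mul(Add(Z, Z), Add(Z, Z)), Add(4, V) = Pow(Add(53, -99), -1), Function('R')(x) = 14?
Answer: Rational(177, 23) ≈ 7.6956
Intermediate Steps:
V = Rational(-185, 46) (V = Add(-4, Pow(Add(53, -99), -1)) = Add(-4, Pow(-46, -1)) = Add(-4, Rational(-1, 46)) = Rational(-185, 46) ≈ -4.0217)
Function('E')(Z) = Mul(4, Pow(Z, 2)) (Function('E')(Z) = Mul(Mul(2, Z), Mul(2, Z)) = Mul(4, Pow(Z, 2)))
Add(Mul(V, Function('R')(12)), Function('E')(q)) = Add(Mul(Rational(-185, 46), 14), Mul(4, Pow(-4, 2))) = Add(Rational(-1295, 23), Mul(4, 16)) = Add(Rational(-1295, 23), 64) = Rational(177, 23)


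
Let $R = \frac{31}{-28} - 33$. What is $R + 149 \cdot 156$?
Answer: $\frac{649877}{28} \approx 23210.0$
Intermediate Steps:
$R = - \frac{955}{28}$ ($R = 31 \left(- \frac{1}{28}\right) - 33 = - \frac{31}{28} - 33 = - \frac{955}{28} \approx -34.107$)
$R + 149 \cdot 156 = - \frac{955}{28} + 149 \cdot 156 = - \frac{955}{28} + 23244 = \frac{649877}{28}$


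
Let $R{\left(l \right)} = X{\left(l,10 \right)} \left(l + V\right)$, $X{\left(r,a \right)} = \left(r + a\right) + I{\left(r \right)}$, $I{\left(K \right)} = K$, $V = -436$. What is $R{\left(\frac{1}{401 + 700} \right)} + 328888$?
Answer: $\frac{393392217068}{1212201} \approx 3.2453 \cdot 10^{5}$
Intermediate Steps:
$X{\left(r,a \right)} = a + 2 r$ ($X{\left(r,a \right)} = \left(r + a\right) + r = \left(a + r\right) + r = a + 2 r$)
$R{\left(l \right)} = \left(-436 + l\right) \left(10 + 2 l\right)$ ($R{\left(l \right)} = \left(10 + 2 l\right) \left(l - 436\right) = \left(10 + 2 l\right) \left(-436 + l\right) = \left(-436 + l\right) \left(10 + 2 l\right)$)
$R{\left(\frac{1}{401 + 700} \right)} + 328888 = 2 \left(-436 + \frac{1}{401 + 700}\right) \left(5 + \frac{1}{401 + 700}\right) + 328888 = 2 \left(-436 + \frac{1}{1101}\right) \left(5 + \frac{1}{1101}\right) + 328888 = 2 \left(- \frac{480035}{1101}\right) \frac{5506}{1101} + 328888 = - \frac{5286145420}{1212201} + 328888 = \frac{393392217068}{1212201}$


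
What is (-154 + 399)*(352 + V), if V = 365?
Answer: 175665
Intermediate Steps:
(-154 + 399)*(352 + V) = (-154 + 399)*(352 + 365) = 245*717 = 175665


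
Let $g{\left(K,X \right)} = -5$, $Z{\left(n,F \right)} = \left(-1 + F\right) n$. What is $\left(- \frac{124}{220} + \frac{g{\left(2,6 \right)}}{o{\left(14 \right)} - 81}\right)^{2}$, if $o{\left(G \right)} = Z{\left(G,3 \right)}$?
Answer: $\frac{1871424}{8497225} \approx 0.22024$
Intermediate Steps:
$Z{\left(n,F \right)} = n \left(-1 + F\right)$
$o{\left(G \right)} = 2 G$ ($o{\left(G \right)} = G \left(-1 + 3\right) = G 2 = 2 G$)
$\left(- \frac{124}{220} + \frac{g{\left(2,6 \right)}}{o{\left(14 \right)} - 81}\right)^{2} = \left(- \frac{124}{220} - \frac{5}{2 \cdot 14 - 81}\right)^{2} = \left(\left(-124\right) \frac{1}{220} - \frac{5}{28 - 81}\right)^{2} = \left(- \frac{31}{55} - \frac{5}{-53}\right)^{2} = \left(- \frac{31}{55} - - \frac{5}{53}\right)^{2} = \left(- \frac{31}{55} + \frac{5}{53}\right)^{2} = \left(- \frac{1368}{2915}\right)^{2} = \frac{1871424}{8497225}$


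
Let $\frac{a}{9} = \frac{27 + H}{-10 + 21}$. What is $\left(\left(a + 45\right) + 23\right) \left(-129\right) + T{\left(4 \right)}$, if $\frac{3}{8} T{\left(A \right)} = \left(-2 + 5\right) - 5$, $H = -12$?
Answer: $- \frac{341897}{33} \approx -10361.0$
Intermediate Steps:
$a = \frac{135}{11}$ ($a = 9 \frac{27 - 12}{-10 + 21} = 9 \cdot \frac{15}{11} = \frac{135}{11} \approx 12.273$)
$T{\left(A \right)} = - \frac{16}{3}$ ($T{\left(A \right)} = \frac{8 \left(\left(-2 + 5\right) - 5\right)}{3} = \frac{8 \left(3 - 5\right)}{3} = \frac{8}{3} \left(-2\right) = - \frac{16}{3}$)
$\left(\left(a + 45\right) + 23\right) \left(-129\right) + T{\left(4 \right)} = \left(\left(\frac{135}{11} + 45\right) + 23\right) \left(-129\right) - \frac{16}{3} = \left(\frac{630}{11} + 23\right) \left(-129\right) - \frac{16}{3} = \frac{883}{11} \left(-129\right) - \frac{16}{3} = - \frac{113907}{11} - \frac{16}{3} = - \frac{341897}{33}$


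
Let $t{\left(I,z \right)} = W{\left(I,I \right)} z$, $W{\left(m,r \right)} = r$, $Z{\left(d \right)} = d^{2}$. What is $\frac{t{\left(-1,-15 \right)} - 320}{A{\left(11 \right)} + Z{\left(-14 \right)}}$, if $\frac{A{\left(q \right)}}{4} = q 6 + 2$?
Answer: $- \frac{305}{468} \approx -0.65171$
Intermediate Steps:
$t{\left(I,z \right)} = I z$
$A{\left(q \right)} = 8 + 24 q$ ($A{\left(q \right)} = 4 \left(q 6 + 2\right) = 4 \left(6 q + 2\right) = 4 \left(2 + 6 q\right) = 8 + 24 q$)
$\frac{t{\left(-1,-15 \right)} - 320}{A{\left(11 \right)} + Z{\left(-14 \right)}} = \frac{\left(-1\right) \left(-15\right) - 320}{\left(8 + 24 \cdot 11\right) + \left(-14\right)^{2}} = \frac{15 - 320}{\left(8 + 264\right) + 196} = - \frac{305}{272 + 196} = - \frac{305}{468}$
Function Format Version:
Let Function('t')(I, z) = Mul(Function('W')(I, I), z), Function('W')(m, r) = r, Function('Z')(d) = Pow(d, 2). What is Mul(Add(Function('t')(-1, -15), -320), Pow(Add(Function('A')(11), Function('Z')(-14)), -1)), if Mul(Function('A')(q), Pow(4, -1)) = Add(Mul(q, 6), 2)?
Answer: Rational(-305, 468) ≈ -0.65171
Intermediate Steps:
Function('t')(I, z) = Mul(I, z)
Function('A')(q) = Add(8, Mul(24, q)) (Function('A')(q) = Mul(4, Add(Mul(q, 6), 2)) = Mul(4, Add(Mul(6, q), 2)) = Mul(4, Add(2, Mul(6, q))) = Add(8, Mul(24, q)))
Mul(Add(Function('t')(-1, -15), -320), Pow(Add(Function('A')(11), Function('Z')(-14)), -1)) = Mul(Add(Mul(-1, -15), -320), Pow(Add(Add(8, Mul(24, 11)), Pow(-14, 2)), -1)) = Mul(Add(15, -320), Pow(Add(Add(8, 264), 196), -1)) = Mul(-305, Pow(Add(272, 196), -1)) = Mul(-305, Pow(468, -1)) = Mul(-305, Rational(1, 468)) = Rational(-305, 468)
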